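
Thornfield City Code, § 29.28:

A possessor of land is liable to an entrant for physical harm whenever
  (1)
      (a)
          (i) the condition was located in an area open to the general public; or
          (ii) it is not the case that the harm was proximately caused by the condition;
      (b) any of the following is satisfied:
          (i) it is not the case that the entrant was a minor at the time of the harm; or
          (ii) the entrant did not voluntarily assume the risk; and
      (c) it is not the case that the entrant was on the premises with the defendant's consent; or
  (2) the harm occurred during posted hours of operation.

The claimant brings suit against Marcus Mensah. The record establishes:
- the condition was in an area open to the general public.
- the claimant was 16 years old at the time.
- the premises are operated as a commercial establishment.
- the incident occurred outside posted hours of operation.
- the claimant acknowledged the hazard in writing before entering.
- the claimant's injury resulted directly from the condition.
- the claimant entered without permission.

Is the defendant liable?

No — not liable.

(i) public area — satisfied.
(ii) not (proximate cause) — not met.
(a): T OR F → true.
(i) not (entrant a minor) — not met.
(ii) no assumed risk — not met.
(b) = F OR F = false.
(c) not (consent to enter) — satisfied.
So (1) is not satisfied (T AND F AND T).
(2) during posted hours — not satisfied.
So Overall is not satisfied (F OR F).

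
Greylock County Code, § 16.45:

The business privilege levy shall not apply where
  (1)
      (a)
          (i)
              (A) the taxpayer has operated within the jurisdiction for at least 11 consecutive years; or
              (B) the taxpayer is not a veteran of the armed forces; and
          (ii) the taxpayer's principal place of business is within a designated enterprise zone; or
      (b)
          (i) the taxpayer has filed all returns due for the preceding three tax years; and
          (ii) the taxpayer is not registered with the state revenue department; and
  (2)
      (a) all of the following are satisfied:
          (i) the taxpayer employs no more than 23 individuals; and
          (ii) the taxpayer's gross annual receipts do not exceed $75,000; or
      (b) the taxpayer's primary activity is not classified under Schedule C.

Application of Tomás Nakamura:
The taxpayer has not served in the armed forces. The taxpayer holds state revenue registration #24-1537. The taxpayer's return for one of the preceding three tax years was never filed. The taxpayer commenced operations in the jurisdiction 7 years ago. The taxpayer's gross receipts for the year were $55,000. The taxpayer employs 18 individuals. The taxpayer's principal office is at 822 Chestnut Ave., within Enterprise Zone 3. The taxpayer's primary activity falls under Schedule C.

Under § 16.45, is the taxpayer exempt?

(A) ≥ 11 yrs in jurisdiction — not satisfied.
(B) not (veteran) — met.
(i) = F OR T = true.
(ii) in enterprise zone — met.
(a) = T AND T = true.
(i) returns current — not satisfied.
(ii) not (state-registered) — not satisfied.
(b): F AND F → false.
(1) = T OR F = true.
(i) ≤ 23 employees — holds.
(ii) receipts ≤ $75,000 — met.
(a) = T AND T = true.
(b) not (Schedule C activity) — not satisfied.
(2): T OR F → true.
So Overall is satisfied (T AND T).

Yes — exempt.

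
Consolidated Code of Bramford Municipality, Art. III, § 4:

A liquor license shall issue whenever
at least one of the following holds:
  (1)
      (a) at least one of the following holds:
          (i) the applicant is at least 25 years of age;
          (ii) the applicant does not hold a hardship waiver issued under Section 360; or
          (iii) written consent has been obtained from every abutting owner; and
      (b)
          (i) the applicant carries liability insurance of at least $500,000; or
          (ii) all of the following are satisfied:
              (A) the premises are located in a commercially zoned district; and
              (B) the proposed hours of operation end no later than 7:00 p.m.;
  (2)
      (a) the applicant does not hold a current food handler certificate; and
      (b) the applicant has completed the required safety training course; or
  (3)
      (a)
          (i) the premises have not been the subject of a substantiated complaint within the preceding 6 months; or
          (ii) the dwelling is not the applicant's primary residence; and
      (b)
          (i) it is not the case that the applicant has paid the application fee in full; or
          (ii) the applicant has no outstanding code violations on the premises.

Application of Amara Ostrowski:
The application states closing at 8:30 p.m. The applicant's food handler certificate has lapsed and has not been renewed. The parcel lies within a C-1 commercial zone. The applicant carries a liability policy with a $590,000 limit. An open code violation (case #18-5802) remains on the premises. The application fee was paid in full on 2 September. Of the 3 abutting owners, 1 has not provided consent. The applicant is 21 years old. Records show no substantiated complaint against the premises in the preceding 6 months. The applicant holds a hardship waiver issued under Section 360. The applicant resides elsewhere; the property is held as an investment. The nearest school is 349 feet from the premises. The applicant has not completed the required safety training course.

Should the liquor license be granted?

No — denied.

(i) age ≥ 25 — not satisfied.
(ii) not (hardship waiver) — not met.
(iii) all abutters consent — not satisfied.
So (a) is not satisfied (F OR F OR F).
(i) insurance ≥ $500,000 — satisfied.
(A) commercially zoned — holds.
(B) closes by 7 p.m. — not satisfied.
(ii): T AND F → false.
(b) = T OR F = true.
(1): F AND T → false.
(a) not (food handler cert.) — met.
(b) safety training — fails.
So (2) is not satisfied (T AND F).
(i) no complaint in 6 mo. — holds.
(ii) not (primary residence) — holds.
(a): T OR T → true.
(i) not (fee paid) — fails.
(ii) no code violations — fails.
(b) = F OR F = false.
So (3) is not satisfied (T AND F).
Overall: F OR F OR F → false.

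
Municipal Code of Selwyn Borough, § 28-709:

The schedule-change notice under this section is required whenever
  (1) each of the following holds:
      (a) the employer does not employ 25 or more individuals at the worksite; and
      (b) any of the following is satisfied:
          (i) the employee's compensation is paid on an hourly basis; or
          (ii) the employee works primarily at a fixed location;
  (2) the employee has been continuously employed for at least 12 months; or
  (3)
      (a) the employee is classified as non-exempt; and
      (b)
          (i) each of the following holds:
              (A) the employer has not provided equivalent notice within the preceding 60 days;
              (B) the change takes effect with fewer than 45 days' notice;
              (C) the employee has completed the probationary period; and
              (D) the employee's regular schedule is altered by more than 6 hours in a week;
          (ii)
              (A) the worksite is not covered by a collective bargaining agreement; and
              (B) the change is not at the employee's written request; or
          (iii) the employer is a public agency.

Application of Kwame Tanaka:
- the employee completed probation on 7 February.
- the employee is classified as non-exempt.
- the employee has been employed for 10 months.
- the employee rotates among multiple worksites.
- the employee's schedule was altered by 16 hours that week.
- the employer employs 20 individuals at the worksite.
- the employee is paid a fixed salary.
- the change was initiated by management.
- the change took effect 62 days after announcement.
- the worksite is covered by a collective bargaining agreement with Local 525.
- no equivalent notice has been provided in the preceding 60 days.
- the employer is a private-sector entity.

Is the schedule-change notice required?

(a) not (≥ 25 at site) — holds.
(i) hourly-paid — not met.
(ii) fixed location — not satisfied.
(b) = F OR F = false.
(1) = T AND F = false.
(2) tenure ≥ 12 mo. — not met.
(a) non-exempt — satisfied.
(A) no recent notice — holds.
(B) < 45 days' notice — not met.
(C) past probation — satisfied.
(D) schedule shift > 6h — satisfied.
(i): T AND F AND T AND T → false.
(A) no CBA — not met.
(B) not employee-requested — met.
(ii): F AND T → false.
(iii) public agency — not met.
(b) = F OR F OR F = false.
(3) = T AND F = false.
So Overall is not satisfied (F OR F OR F).

No — not required.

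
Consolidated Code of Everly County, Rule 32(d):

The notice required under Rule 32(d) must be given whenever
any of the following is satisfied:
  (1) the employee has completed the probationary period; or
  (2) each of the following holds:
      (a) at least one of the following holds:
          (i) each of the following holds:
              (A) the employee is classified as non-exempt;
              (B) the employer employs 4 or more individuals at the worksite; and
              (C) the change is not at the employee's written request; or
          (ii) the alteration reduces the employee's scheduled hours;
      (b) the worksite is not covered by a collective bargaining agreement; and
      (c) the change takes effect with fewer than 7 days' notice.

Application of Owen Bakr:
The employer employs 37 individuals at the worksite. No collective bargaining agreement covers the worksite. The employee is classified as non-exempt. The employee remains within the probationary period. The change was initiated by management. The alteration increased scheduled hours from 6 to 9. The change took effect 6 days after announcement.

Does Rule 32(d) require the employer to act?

Yes — required.

(1) past probation — not met.
(A) non-exempt — holds.
(B) ≥ 4 at site — met.
(C) not employee-requested — satisfied.
(i): T AND T AND T → true.
(ii) hours reduced — not met.
(a): T OR F → true.
(b) no CBA — met.
(c) < 7 days' notice — met.
(2) = T AND T AND T = true.
Overall: F OR T → true.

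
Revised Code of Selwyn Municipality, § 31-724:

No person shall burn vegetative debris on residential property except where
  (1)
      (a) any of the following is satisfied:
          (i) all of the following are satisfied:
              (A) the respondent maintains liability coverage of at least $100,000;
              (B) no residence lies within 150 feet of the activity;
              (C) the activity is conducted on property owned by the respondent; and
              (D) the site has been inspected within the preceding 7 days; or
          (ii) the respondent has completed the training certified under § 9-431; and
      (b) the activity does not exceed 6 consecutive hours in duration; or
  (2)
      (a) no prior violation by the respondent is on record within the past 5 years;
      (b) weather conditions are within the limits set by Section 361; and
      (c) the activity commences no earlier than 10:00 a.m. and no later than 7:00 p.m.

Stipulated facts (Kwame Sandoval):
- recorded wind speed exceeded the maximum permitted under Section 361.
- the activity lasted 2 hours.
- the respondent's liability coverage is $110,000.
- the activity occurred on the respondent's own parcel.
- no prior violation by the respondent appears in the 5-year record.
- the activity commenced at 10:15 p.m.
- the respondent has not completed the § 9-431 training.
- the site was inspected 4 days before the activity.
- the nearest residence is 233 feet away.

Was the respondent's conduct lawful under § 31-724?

Yes — lawful.

(A) coverage ≥ $100,000 — satisfied.
(B) no residence in 150 ft — met.
(C) own property — satisfied.
(D) site inspected — met.
(i) = T AND T AND T AND T = true.
(ii) training certified — not satisfied.
(a) = T OR F = true.
(b) ≤ 6 hrs duration — satisfied.
(1): T AND T → true.
(a) no prior violation — met.
(b) weather ok — fails.
(c) start within hours — not satisfied.
(2) = T AND F AND F = false.
Overall: T OR F → true.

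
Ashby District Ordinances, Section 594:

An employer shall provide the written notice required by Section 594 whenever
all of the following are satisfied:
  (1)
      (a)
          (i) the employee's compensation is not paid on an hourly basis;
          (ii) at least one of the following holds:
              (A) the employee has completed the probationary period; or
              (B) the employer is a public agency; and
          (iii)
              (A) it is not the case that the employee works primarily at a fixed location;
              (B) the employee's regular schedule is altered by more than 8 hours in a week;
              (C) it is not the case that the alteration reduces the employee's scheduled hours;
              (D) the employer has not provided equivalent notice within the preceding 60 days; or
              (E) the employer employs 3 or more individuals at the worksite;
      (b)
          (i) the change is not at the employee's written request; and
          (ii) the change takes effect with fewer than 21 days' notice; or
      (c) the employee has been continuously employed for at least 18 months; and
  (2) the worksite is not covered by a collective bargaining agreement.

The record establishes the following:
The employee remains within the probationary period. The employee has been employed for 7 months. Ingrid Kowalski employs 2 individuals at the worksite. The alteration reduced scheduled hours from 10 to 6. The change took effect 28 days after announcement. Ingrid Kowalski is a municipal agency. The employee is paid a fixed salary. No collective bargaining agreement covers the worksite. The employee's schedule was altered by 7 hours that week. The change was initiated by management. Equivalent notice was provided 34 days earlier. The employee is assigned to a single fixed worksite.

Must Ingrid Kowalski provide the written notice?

(i) not (hourly-paid) — satisfied.
(A) past probation — not met.
(B) public agency — holds.
(ii) = F OR T = true.
(A) not (fixed location) — fails.
(B) schedule shift > 8h — fails.
(C) not (hours reduced) — fails.
(D) no recent notice — not met.
(E) ≥ 3 at site — not satisfied.
So (iii) is not satisfied (F OR F OR F OR F OR F).
So (a) is not satisfied (T AND T AND F).
(i) not employee-requested — satisfied.
(ii) < 21 days' notice — fails.
(b) = T AND F = false.
(c) tenure ≥ 18 mo. — not met.
(1) = F OR F OR F = false.
(2) no CBA — holds.
Overall = F AND T = false.

No — not required.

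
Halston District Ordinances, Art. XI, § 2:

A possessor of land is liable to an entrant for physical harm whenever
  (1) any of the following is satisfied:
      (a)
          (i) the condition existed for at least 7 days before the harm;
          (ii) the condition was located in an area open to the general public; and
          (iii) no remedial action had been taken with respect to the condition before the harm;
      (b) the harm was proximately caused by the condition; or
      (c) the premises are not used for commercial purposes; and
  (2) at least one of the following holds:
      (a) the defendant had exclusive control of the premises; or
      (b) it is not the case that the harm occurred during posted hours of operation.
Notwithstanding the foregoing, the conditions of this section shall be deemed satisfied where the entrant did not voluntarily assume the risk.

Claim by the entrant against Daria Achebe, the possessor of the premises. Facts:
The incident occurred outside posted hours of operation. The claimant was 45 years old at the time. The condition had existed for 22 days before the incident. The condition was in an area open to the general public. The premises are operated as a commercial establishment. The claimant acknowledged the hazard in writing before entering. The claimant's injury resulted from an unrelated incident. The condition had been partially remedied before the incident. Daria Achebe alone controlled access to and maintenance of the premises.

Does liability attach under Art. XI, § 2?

(i) condition ≥7 days old — met.
(ii) public area — holds.
(iii) no remedial action — not satisfied.
(a): T AND T AND F → false.
(b) proximate cause — not satisfied.
(c) not (commercial use) — not met.
So (1) is not satisfied (F OR F OR F).
(a) exclusive control — satisfied.
(b) not (during posted hours) — satisfied.
(2): T OR T → true.
Overall = F AND T = false.
Exception (no assumed risk) — not satisfied.
Result: main false OR exception false → false.

No — not liable.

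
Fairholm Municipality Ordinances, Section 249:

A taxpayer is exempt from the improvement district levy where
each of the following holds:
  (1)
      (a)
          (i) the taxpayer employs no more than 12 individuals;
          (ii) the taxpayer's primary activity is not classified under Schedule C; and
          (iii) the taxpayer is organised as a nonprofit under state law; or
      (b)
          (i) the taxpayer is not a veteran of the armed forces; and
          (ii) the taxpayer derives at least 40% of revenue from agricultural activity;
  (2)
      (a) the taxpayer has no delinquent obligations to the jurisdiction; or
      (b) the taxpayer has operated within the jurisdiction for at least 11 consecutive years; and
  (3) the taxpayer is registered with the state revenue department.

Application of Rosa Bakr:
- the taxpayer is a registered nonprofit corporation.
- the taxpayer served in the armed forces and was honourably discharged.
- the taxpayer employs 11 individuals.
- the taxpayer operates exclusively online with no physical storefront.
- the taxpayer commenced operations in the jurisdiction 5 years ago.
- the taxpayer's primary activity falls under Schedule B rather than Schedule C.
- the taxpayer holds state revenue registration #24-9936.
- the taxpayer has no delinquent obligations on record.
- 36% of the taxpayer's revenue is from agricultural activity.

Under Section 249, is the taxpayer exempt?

(i) ≤ 12 employees — holds.
(ii) not (Schedule C activity) — met.
(iii) nonprofit — holds.
(a): T AND T AND T → true.
(i) not (veteran) — not met.
(ii) ≥40% agricultural — fails.
(b) = F AND F = false.
(1): T OR F → true.
(a) no delinquency — met.
(b) ≥ 11 yrs in jurisdiction — fails.
So (2) is satisfied (T OR F).
(3) state-registered — satisfied.
Overall: T AND T AND T → true.

Yes — exempt.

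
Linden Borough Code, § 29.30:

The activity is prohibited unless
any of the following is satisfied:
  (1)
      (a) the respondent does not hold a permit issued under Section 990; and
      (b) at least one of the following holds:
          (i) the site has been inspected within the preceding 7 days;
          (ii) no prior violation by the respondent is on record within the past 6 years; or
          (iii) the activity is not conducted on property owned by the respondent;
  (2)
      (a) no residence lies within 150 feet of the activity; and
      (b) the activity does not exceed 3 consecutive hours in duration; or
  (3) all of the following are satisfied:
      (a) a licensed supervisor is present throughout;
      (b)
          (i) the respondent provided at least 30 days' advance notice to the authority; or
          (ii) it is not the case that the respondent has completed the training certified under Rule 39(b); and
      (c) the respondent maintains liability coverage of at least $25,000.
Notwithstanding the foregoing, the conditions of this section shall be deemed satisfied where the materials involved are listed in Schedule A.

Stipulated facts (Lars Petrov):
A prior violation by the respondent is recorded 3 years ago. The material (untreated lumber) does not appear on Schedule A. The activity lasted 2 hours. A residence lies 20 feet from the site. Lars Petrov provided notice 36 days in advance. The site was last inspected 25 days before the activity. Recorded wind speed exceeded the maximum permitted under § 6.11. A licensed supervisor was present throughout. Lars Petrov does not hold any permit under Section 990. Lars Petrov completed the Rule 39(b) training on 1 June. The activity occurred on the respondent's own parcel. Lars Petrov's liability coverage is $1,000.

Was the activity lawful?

(a) not (holds permit) — satisfied.
(i) site inspected — not met.
(ii) no prior violation — not met.
(iii) not (own property) — not satisfied.
(b) = F OR F OR F = false.
So (1) is not satisfied (T AND F).
(a) no residence in 150 ft — not satisfied.
(b) ≤ 3 hrs duration — holds.
So (2) is not satisfied (F AND T).
(a) supervisor present — met.
(i) ≥30 days' notice — satisfied.
(ii) not (training certified) — not satisfied.
(b): T OR F → true.
(c) coverage ≥ $25,000 — not met.
So (3) is not satisfied (T AND T AND F).
So Overall is not satisfied (F OR F OR F).
Exception (Schedule A material) — not satisfied.
Result: main false OR exception false → false.

No — unlawful.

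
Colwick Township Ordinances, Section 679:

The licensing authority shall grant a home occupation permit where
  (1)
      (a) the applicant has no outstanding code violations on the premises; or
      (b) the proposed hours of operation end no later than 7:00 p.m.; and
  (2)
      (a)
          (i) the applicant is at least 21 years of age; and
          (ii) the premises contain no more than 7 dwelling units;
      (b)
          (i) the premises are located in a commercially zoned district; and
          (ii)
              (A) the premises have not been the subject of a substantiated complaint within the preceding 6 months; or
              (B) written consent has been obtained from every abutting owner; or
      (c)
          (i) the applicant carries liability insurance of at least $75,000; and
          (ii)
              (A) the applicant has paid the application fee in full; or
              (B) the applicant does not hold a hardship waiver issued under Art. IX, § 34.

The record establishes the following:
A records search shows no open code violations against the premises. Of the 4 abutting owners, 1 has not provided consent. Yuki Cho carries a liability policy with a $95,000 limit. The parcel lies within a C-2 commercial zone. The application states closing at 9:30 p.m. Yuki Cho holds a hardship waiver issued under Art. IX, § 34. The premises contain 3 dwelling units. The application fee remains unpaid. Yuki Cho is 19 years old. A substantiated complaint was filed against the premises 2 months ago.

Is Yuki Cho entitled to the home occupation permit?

No — denied.

(a) no code violations — satisfied.
(b) closes by 7 p.m. — not met.
So (1) is satisfied (T OR F).
(i) age ≥ 21 — not met.
(ii) ≤ 7 units — satisfied.
(a) = F AND T = false.
(i) commercially zoned — holds.
(A) no complaint in 6 mo. — not satisfied.
(B) all abutters consent — fails.
So (ii) is not satisfied (F OR F).
(b): T AND F → false.
(i) insurance ≥ $75,000 — holds.
(A) fee paid — not met.
(B) not (hardship waiver) — fails.
So (ii) is not satisfied (F OR F).
So (c) is not satisfied (T AND F).
So (2) is not satisfied (F OR F OR F).
So Overall is not satisfied (T AND F).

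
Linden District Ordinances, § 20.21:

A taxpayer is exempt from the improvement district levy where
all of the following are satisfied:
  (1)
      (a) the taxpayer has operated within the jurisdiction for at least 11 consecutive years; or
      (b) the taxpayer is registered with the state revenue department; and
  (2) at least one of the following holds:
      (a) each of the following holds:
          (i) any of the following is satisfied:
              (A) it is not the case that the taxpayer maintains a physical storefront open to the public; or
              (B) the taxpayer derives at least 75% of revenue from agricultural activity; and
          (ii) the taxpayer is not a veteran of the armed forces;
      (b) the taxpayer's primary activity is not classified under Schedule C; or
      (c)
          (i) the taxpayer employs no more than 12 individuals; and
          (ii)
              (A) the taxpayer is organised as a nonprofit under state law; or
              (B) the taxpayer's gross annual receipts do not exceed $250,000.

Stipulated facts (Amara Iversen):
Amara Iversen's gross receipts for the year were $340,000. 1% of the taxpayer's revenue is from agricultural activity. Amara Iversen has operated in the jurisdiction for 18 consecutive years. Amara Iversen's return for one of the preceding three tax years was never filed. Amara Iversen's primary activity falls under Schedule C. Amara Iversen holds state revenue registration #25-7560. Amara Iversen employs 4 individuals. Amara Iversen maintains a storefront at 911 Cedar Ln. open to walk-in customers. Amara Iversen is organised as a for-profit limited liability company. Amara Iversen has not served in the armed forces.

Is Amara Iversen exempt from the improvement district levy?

(a) ≥ 11 yrs in jurisdiction — holds.
(b) state-registered — satisfied.
(1): T OR T → true.
(A) not (has storefront) — not satisfied.
(B) ≥75% agricultural — not satisfied.
So (i) is not satisfied (F OR F).
(ii) not (veteran) — met.
So (a) is not satisfied (F AND T).
(b) not (Schedule C activity) — not satisfied.
(i) ≤ 12 employees — satisfied.
(A) nonprofit — not satisfied.
(B) receipts ≤ $250,000 — fails.
(ii): F OR F → false.
So (c) is not satisfied (T AND F).
(2): F OR F OR F → false.
Overall: T AND F → false.

No — not exempt.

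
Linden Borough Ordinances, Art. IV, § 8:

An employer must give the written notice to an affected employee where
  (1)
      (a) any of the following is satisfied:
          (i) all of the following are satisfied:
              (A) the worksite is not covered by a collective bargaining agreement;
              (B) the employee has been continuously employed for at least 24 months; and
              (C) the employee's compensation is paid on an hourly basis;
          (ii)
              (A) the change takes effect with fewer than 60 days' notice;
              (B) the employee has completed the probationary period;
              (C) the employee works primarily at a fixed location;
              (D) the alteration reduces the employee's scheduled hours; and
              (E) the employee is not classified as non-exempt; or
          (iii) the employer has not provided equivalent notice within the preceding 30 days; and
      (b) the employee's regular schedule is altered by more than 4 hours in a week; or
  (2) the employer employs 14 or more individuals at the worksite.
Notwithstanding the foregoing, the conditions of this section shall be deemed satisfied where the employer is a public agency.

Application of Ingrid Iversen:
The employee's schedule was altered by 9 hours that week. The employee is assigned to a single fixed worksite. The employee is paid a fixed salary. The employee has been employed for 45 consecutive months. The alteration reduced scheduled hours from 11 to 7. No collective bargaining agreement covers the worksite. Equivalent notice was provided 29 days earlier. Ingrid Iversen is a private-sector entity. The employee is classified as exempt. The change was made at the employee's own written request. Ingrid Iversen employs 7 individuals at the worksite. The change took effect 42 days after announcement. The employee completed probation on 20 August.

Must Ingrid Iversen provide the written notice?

Yes — required.

(A) no CBA — holds.
(B) tenure ≥ 24 mo. — holds.
(C) hourly-paid — not satisfied.
So (i) is not satisfied (T AND T AND F).
(A) < 60 days' notice — met.
(B) past probation — holds.
(C) fixed location — met.
(D) hours reduced — met.
(E) not (non-exempt) — met.
(ii) = T AND T AND T AND T AND T = true.
(iii) no recent notice — fails.
(a): F OR T OR F → true.
(b) schedule shift > 4h — holds.
So (1) is satisfied (T AND T).
(2) ≥ 14 at site — not satisfied.
Overall = T OR F = true.
Exception (public agency) — not satisfied.
Result: main true OR exception false → true.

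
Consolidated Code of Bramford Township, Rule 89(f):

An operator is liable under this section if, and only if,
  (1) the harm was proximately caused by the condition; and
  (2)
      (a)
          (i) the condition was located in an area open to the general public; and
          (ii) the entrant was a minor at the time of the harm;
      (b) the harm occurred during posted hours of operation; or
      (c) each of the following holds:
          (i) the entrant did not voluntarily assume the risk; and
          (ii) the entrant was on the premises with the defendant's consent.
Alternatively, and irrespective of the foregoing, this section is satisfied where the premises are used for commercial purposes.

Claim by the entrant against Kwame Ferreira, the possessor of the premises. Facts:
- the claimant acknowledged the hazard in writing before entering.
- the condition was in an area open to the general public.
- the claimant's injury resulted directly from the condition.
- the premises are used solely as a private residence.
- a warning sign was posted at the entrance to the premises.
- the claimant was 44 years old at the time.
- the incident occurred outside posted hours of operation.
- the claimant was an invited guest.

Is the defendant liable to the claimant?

(1) proximate cause — satisfied.
(i) public area — satisfied.
(ii) entrant a minor — not satisfied.
(a): T AND F → false.
(b) during posted hours — fails.
(i) no assumed risk — not satisfied.
(ii) consent to enter — met.
So (c) is not satisfied (F AND T).
(2): F OR F OR F → false.
So Overall is not satisfied (T AND F).
Exception (commercial use) — not satisfied.
Result: main false OR exception false → false.

No — not liable.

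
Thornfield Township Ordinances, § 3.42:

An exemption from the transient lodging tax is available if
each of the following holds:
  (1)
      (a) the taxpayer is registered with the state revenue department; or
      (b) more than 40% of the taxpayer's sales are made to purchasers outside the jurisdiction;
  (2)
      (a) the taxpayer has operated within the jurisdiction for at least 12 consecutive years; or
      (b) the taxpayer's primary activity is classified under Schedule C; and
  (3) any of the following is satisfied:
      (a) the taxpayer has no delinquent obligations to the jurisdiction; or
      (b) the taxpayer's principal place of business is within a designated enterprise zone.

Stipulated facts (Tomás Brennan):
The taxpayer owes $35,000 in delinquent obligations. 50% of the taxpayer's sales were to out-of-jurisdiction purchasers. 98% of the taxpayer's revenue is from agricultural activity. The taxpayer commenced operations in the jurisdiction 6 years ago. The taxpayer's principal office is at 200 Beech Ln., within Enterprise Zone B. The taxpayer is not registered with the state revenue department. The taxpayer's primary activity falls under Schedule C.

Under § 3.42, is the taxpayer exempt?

(a) state-registered — not satisfied.
(b) >40% out-of-jur. sales — satisfied.
So (1) is satisfied (F OR T).
(a) ≥ 12 yrs in jurisdiction — fails.
(b) Schedule C activity — satisfied.
(2): F OR T → true.
(a) no delinquency — fails.
(b) in enterprise zone — holds.
(3): F OR T → true.
Overall = T AND T AND T = true.

Yes — exempt.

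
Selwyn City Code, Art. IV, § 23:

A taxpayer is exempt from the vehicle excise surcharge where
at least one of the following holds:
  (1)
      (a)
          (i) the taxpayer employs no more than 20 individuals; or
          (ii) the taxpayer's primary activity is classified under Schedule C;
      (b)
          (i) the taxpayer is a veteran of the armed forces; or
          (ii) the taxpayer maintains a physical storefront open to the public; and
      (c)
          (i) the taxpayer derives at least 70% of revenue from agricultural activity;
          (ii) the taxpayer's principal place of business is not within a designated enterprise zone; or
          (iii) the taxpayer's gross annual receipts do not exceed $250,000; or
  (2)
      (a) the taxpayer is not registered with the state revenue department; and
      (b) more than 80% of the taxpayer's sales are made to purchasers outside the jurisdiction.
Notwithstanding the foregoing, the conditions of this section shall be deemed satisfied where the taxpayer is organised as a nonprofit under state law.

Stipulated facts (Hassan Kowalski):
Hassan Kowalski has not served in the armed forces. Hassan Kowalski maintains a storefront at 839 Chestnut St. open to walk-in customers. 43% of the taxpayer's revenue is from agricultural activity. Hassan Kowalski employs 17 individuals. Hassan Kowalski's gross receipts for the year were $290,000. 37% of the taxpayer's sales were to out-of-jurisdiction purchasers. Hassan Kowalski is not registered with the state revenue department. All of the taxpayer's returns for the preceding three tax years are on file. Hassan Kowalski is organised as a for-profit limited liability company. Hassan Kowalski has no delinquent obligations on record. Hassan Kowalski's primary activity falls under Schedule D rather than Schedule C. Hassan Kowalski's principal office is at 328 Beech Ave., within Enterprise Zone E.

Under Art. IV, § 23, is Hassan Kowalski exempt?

(i) ≤ 20 employees — met.
(ii) Schedule C activity — fails.
(a): T OR F → true.
(i) veteran — not met.
(ii) has storefront — satisfied.
(b): F OR T → true.
(i) ≥70% agricultural — fails.
(ii) not (in enterprise zone) — not satisfied.
(iii) receipts ≤ $250,000 — not met.
(c) = F OR F OR F = false.
So (1) is not satisfied (T AND T AND F).
(a) not (state-registered) — satisfied.
(b) >80% out-of-jur. sales — not met.
(2) = T AND F = false.
Overall = F OR F = false.
Exception (nonprofit) — not satisfied.
Result: main false OR exception false → false.

No — not exempt.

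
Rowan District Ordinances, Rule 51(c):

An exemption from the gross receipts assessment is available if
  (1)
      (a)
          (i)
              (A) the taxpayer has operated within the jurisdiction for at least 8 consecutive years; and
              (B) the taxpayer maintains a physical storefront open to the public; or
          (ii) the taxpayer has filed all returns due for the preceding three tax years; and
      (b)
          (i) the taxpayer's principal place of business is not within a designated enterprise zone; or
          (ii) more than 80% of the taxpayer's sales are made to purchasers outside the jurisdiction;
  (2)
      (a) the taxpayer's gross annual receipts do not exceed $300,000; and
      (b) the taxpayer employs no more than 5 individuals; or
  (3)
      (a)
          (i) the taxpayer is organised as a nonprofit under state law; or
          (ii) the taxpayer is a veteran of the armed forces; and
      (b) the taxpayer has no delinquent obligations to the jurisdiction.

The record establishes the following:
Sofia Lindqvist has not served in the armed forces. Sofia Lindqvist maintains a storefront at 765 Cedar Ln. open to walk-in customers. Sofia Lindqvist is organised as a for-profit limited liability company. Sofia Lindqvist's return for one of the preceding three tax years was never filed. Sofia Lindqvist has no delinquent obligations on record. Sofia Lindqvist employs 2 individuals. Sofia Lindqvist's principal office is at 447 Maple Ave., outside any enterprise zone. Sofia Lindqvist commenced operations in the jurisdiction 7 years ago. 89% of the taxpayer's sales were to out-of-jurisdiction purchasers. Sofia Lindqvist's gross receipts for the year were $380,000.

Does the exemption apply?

No — not exempt.

(A) ≥ 8 yrs in jurisdiction — fails.
(B) has storefront — holds.
(i) = F AND T = false.
(ii) returns current — not met.
So (a) is not satisfied (F OR F).
(i) not (in enterprise zone) — met.
(ii) >80% out-of-jur. sales — met.
(b): T OR T → true.
(1): F AND T → false.
(a) receipts ≤ $300,000 — not met.
(b) ≤ 5 employees — met.
(2) = F AND T = false.
(i) nonprofit — not satisfied.
(ii) veteran — not satisfied.
(a): F OR F → false.
(b) no delinquency — met.
(3): F AND T → false.
Overall = F OR F OR F = false.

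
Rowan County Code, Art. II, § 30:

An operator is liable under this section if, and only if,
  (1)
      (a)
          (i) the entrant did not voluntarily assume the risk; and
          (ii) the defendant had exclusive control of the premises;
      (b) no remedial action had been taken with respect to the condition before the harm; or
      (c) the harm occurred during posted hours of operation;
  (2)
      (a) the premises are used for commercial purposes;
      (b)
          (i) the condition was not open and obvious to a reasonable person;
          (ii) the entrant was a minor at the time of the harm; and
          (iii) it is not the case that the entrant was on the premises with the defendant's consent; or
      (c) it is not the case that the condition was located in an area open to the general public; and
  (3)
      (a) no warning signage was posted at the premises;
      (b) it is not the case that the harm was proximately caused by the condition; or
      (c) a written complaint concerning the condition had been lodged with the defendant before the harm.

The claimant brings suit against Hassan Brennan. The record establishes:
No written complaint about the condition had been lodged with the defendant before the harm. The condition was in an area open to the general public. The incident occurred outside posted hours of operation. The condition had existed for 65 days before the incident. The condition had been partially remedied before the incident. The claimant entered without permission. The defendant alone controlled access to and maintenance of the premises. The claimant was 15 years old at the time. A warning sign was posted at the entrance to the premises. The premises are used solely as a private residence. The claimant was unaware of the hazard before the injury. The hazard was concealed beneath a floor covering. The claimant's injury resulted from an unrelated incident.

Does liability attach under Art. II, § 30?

(i) no assumed risk — met.
(ii) exclusive control — satisfied.
So (a) is satisfied (T AND T).
(b) no remedial action — fails.
(c) during posted hours — not met.
(1): T OR F OR F → true.
(a) commercial use — not met.
(i) not open/obvious — satisfied.
(ii) entrant a minor — holds.
(iii) not (consent to enter) — holds.
(b): T AND T AND T → true.
(c) not (public area) — fails.
(2): F OR T OR F → true.
(a) no signage posted — not met.
(b) not (proximate cause) — holds.
(c) complaint lodged — fails.
(3): F OR T OR F → true.
Overall: T AND T AND T → true.

Yes — liable.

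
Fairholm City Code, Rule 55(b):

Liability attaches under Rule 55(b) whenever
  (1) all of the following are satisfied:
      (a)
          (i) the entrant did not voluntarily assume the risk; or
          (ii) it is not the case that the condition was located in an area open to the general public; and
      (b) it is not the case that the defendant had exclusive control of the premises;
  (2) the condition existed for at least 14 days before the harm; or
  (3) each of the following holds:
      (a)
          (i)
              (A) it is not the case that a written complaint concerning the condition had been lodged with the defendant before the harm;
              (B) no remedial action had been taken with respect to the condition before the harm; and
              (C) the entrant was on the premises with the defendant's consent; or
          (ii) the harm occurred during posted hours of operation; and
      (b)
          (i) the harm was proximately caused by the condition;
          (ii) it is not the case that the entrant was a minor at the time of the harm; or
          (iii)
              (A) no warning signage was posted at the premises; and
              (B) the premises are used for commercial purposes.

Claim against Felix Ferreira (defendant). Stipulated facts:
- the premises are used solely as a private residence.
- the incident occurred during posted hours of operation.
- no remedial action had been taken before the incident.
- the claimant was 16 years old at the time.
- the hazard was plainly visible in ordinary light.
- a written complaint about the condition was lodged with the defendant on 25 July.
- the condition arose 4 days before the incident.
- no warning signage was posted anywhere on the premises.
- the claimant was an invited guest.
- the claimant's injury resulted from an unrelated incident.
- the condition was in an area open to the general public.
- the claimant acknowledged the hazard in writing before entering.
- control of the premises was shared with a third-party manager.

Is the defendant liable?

No — not liable.

(i) no assumed risk — not met.
(ii) not (public area) — not satisfied.
(a): F OR F → false.
(b) not (exclusive control) — satisfied.
(1) = F AND T = false.
(2) condition ≥14 days old — not satisfied.
(A) not (complaint lodged) — not satisfied.
(B) no remedial action — met.
(C) consent to enter — met.
(i): F AND T AND T → false.
(ii) during posted hours — holds.
(a): F OR T → true.
(i) proximate cause — not met.
(ii) not (entrant a minor) — not met.
(A) no signage posted — satisfied.
(B) commercial use — not met.
So (iii) is not satisfied (T AND F).
So (b) is not satisfied (F OR F OR F).
(3) = T AND F = false.
So Overall is not satisfied (F OR F OR F).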